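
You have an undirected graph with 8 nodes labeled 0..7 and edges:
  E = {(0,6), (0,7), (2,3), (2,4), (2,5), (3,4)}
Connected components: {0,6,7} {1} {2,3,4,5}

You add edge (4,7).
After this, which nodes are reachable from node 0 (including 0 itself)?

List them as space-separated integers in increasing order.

Before: nodes reachable from 0: {0,6,7}
Adding (4,7): merges 0's component with another. Reachability grows.
After: nodes reachable from 0: {0,2,3,4,5,6,7}

Answer: 0 2 3 4 5 6 7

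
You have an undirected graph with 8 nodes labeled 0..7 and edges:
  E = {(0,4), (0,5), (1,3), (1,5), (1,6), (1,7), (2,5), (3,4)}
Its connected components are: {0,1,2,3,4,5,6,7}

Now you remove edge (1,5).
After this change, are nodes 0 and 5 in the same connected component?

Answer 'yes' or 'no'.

Answer: yes

Derivation:
Initial components: {0,1,2,3,4,5,6,7}
Removing edge (1,5): not a bridge — component count unchanged at 1.
New components: {0,1,2,3,4,5,6,7}
Are 0 and 5 in the same component? yes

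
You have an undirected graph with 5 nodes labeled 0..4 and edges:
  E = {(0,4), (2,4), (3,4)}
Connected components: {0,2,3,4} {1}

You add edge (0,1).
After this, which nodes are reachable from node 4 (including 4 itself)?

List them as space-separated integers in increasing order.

Answer: 0 1 2 3 4

Derivation:
Before: nodes reachable from 4: {0,2,3,4}
Adding (0,1): merges 4's component with another. Reachability grows.
After: nodes reachable from 4: {0,1,2,3,4}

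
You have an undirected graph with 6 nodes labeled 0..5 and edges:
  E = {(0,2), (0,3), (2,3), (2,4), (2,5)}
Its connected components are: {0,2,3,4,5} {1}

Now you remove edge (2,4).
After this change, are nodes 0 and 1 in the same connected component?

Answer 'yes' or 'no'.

Answer: no

Derivation:
Initial components: {0,2,3,4,5} {1}
Removing edge (2,4): it was a bridge — component count 2 -> 3.
New components: {0,2,3,5} {1} {4}
Are 0 and 1 in the same component? no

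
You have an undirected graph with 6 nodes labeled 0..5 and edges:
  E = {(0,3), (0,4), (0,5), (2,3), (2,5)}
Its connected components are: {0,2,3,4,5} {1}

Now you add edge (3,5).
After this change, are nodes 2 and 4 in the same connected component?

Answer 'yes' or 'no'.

Initial components: {0,2,3,4,5} {1}
Adding edge (3,5): both already in same component {0,2,3,4,5}. No change.
New components: {0,2,3,4,5} {1}
Are 2 and 4 in the same component? yes

Answer: yes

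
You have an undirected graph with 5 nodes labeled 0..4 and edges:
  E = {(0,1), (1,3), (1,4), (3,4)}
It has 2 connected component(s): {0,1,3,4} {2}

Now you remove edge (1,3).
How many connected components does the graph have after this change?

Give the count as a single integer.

Answer: 2

Derivation:
Initial component count: 2
Remove (1,3): not a bridge. Count unchanged: 2.
  After removal, components: {0,1,3,4} {2}
New component count: 2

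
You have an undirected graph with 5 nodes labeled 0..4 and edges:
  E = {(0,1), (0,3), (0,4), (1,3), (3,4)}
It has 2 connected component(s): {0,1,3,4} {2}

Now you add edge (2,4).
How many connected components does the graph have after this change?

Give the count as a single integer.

Answer: 1

Derivation:
Initial component count: 2
Add (2,4): merges two components. Count decreases: 2 -> 1.
New component count: 1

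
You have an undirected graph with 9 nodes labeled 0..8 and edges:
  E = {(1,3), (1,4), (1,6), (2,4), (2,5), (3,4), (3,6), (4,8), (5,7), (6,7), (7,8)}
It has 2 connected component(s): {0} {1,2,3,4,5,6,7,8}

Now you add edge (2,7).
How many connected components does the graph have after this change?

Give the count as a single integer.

Initial component count: 2
Add (2,7): endpoints already in same component. Count unchanged: 2.
New component count: 2

Answer: 2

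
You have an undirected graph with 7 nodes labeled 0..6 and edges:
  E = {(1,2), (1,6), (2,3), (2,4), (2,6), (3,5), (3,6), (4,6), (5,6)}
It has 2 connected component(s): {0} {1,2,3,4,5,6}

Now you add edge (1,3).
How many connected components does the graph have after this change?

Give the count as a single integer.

Initial component count: 2
Add (1,3): endpoints already in same component. Count unchanged: 2.
New component count: 2

Answer: 2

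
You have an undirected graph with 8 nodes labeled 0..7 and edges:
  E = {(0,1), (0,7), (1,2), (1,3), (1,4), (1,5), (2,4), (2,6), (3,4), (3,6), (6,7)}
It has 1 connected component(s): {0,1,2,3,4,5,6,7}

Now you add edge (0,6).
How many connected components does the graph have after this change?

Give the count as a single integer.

Answer: 1

Derivation:
Initial component count: 1
Add (0,6): endpoints already in same component. Count unchanged: 1.
New component count: 1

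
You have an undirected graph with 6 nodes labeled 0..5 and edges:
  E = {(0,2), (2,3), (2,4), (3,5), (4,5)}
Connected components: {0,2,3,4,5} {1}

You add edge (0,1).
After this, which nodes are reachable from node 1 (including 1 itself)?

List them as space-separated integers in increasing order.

Answer: 0 1 2 3 4 5

Derivation:
Before: nodes reachable from 1: {1}
Adding (0,1): merges 1's component with another. Reachability grows.
After: nodes reachable from 1: {0,1,2,3,4,5}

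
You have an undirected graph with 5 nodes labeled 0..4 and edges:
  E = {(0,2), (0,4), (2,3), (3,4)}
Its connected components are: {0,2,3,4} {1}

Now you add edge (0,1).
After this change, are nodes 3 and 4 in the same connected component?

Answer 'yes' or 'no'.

Initial components: {0,2,3,4} {1}
Adding edge (0,1): merges {0,2,3,4} and {1}.
New components: {0,1,2,3,4}
Are 3 and 4 in the same component? yes

Answer: yes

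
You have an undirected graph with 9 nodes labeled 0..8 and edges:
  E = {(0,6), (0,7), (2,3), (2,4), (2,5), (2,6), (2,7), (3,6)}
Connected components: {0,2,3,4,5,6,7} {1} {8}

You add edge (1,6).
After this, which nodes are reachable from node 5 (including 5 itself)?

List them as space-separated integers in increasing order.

Answer: 0 1 2 3 4 5 6 7

Derivation:
Before: nodes reachable from 5: {0,2,3,4,5,6,7}
Adding (1,6): merges 5's component with another. Reachability grows.
After: nodes reachable from 5: {0,1,2,3,4,5,6,7}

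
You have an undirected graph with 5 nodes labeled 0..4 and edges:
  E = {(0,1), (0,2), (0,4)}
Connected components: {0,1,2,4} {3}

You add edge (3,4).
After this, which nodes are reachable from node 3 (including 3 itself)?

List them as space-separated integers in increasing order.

Before: nodes reachable from 3: {3}
Adding (3,4): merges 3's component with another. Reachability grows.
After: nodes reachable from 3: {0,1,2,3,4}

Answer: 0 1 2 3 4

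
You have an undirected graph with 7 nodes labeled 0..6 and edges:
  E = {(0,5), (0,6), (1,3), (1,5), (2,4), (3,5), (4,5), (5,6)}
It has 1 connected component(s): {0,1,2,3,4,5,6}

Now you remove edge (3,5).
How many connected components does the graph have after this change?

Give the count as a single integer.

Answer: 1

Derivation:
Initial component count: 1
Remove (3,5): not a bridge. Count unchanged: 1.
  After removal, components: {0,1,2,3,4,5,6}
New component count: 1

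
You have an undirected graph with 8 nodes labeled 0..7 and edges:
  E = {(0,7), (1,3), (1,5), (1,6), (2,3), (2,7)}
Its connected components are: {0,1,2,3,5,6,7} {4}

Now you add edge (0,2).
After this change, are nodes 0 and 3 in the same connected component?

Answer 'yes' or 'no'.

Initial components: {0,1,2,3,5,6,7} {4}
Adding edge (0,2): both already in same component {0,1,2,3,5,6,7}. No change.
New components: {0,1,2,3,5,6,7} {4}
Are 0 and 3 in the same component? yes

Answer: yes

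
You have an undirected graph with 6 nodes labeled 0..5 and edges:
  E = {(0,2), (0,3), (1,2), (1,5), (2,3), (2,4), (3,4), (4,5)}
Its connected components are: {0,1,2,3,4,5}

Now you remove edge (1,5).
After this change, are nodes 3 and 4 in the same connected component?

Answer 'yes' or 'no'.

Initial components: {0,1,2,3,4,5}
Removing edge (1,5): not a bridge — component count unchanged at 1.
New components: {0,1,2,3,4,5}
Are 3 and 4 in the same component? yes

Answer: yes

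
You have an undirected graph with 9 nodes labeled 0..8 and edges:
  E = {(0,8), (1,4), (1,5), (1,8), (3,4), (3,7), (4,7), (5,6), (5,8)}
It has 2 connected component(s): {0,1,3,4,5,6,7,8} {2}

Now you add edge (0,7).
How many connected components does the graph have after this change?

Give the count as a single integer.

Initial component count: 2
Add (0,7): endpoints already in same component. Count unchanged: 2.
New component count: 2

Answer: 2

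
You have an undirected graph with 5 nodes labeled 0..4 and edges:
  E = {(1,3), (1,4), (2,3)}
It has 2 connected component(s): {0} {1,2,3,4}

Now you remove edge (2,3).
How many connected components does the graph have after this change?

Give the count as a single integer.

Answer: 3

Derivation:
Initial component count: 2
Remove (2,3): it was a bridge. Count increases: 2 -> 3.
  After removal, components: {0} {1,3,4} {2}
New component count: 3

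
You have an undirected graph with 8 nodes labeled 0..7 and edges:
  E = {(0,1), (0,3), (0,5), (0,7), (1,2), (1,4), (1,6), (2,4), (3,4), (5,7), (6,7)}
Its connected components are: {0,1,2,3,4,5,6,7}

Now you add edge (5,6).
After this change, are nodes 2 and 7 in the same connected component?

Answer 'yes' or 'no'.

Answer: yes

Derivation:
Initial components: {0,1,2,3,4,5,6,7}
Adding edge (5,6): both already in same component {0,1,2,3,4,5,6,7}. No change.
New components: {0,1,2,3,4,5,6,7}
Are 2 and 7 in the same component? yes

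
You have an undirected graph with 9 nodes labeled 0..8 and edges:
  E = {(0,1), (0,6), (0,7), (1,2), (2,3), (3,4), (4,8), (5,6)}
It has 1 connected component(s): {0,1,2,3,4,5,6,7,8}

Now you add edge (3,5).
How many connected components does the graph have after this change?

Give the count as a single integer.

Initial component count: 1
Add (3,5): endpoints already in same component. Count unchanged: 1.
New component count: 1

Answer: 1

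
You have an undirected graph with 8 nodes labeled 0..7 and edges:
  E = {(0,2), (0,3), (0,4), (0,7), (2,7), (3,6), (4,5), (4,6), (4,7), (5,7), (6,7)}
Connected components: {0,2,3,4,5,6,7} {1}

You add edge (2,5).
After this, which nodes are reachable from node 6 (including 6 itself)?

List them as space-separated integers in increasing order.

Before: nodes reachable from 6: {0,2,3,4,5,6,7}
Adding (2,5): both endpoints already in same component. Reachability from 6 unchanged.
After: nodes reachable from 6: {0,2,3,4,5,6,7}

Answer: 0 2 3 4 5 6 7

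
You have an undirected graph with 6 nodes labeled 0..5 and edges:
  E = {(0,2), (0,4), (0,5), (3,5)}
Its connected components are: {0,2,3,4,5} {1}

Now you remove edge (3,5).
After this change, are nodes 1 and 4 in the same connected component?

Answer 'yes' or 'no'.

Initial components: {0,2,3,4,5} {1}
Removing edge (3,5): it was a bridge — component count 2 -> 3.
New components: {0,2,4,5} {1} {3}
Are 1 and 4 in the same component? no

Answer: no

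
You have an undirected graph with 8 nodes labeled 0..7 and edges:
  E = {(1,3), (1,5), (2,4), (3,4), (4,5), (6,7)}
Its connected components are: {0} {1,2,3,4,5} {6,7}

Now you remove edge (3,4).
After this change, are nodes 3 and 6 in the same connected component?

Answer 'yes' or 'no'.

Answer: no

Derivation:
Initial components: {0} {1,2,3,4,5} {6,7}
Removing edge (3,4): not a bridge — component count unchanged at 3.
New components: {0} {1,2,3,4,5} {6,7}
Are 3 and 6 in the same component? no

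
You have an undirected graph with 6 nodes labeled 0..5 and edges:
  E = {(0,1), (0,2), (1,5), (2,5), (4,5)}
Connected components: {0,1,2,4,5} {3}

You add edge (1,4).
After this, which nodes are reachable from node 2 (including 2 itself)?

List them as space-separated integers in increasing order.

Before: nodes reachable from 2: {0,1,2,4,5}
Adding (1,4): both endpoints already in same component. Reachability from 2 unchanged.
After: nodes reachable from 2: {0,1,2,4,5}

Answer: 0 1 2 4 5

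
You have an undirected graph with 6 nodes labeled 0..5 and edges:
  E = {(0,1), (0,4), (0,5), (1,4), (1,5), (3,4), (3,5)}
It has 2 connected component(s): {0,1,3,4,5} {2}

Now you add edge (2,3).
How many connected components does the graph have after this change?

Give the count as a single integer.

Initial component count: 2
Add (2,3): merges two components. Count decreases: 2 -> 1.
New component count: 1

Answer: 1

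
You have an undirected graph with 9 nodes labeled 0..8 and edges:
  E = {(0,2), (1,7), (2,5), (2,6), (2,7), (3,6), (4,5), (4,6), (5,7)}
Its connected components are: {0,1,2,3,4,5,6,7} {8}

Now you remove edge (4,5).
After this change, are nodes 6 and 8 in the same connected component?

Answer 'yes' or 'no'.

Answer: no

Derivation:
Initial components: {0,1,2,3,4,5,6,7} {8}
Removing edge (4,5): not a bridge — component count unchanged at 2.
New components: {0,1,2,3,4,5,6,7} {8}
Are 6 and 8 in the same component? no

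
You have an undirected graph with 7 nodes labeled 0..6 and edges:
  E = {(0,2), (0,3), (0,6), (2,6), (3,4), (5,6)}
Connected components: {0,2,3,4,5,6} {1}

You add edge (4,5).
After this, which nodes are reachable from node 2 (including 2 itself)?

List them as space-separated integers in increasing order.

Answer: 0 2 3 4 5 6

Derivation:
Before: nodes reachable from 2: {0,2,3,4,5,6}
Adding (4,5): both endpoints already in same component. Reachability from 2 unchanged.
After: nodes reachable from 2: {0,2,3,4,5,6}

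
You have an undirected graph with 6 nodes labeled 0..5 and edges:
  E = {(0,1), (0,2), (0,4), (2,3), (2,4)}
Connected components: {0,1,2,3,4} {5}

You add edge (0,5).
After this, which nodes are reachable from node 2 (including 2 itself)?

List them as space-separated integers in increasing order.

Before: nodes reachable from 2: {0,1,2,3,4}
Adding (0,5): merges 2's component with another. Reachability grows.
After: nodes reachable from 2: {0,1,2,3,4,5}

Answer: 0 1 2 3 4 5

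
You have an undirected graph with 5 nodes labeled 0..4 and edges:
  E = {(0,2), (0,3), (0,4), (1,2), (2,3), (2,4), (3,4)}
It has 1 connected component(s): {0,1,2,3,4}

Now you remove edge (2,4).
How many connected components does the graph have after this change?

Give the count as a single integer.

Answer: 1

Derivation:
Initial component count: 1
Remove (2,4): not a bridge. Count unchanged: 1.
  After removal, components: {0,1,2,3,4}
New component count: 1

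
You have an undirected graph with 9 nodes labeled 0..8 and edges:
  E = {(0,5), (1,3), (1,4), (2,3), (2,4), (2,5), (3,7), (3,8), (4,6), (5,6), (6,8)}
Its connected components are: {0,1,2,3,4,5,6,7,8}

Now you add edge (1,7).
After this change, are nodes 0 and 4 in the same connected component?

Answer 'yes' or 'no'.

Answer: yes

Derivation:
Initial components: {0,1,2,3,4,5,6,7,8}
Adding edge (1,7): both already in same component {0,1,2,3,4,5,6,7,8}. No change.
New components: {0,1,2,3,4,5,6,7,8}
Are 0 and 4 in the same component? yes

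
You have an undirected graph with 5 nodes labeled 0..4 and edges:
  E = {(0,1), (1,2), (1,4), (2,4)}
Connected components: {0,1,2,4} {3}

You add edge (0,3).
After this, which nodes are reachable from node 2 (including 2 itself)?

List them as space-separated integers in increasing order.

Before: nodes reachable from 2: {0,1,2,4}
Adding (0,3): merges 2's component with another. Reachability grows.
After: nodes reachable from 2: {0,1,2,3,4}

Answer: 0 1 2 3 4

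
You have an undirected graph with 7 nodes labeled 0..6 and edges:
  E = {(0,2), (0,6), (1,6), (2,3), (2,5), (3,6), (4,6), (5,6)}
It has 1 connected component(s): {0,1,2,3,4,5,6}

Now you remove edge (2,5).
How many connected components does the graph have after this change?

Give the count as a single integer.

Initial component count: 1
Remove (2,5): not a bridge. Count unchanged: 1.
  After removal, components: {0,1,2,3,4,5,6}
New component count: 1

Answer: 1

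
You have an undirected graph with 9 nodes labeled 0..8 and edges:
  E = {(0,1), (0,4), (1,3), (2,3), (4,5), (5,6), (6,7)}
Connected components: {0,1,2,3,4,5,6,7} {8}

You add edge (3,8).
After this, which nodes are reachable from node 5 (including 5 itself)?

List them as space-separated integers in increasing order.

Answer: 0 1 2 3 4 5 6 7 8

Derivation:
Before: nodes reachable from 5: {0,1,2,3,4,5,6,7}
Adding (3,8): merges 5's component with another. Reachability grows.
After: nodes reachable from 5: {0,1,2,3,4,5,6,7,8}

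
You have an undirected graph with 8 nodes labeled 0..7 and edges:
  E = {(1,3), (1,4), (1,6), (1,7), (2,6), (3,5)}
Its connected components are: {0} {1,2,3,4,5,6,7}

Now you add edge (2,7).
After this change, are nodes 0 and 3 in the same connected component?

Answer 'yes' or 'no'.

Initial components: {0} {1,2,3,4,5,6,7}
Adding edge (2,7): both already in same component {1,2,3,4,5,6,7}. No change.
New components: {0} {1,2,3,4,5,6,7}
Are 0 and 3 in the same component? no

Answer: no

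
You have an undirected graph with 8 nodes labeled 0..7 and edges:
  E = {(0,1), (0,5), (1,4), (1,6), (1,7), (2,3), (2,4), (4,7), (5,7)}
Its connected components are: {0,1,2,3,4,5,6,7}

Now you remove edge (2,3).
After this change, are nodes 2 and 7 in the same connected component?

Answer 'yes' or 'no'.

Initial components: {0,1,2,3,4,5,6,7}
Removing edge (2,3): it was a bridge — component count 1 -> 2.
New components: {0,1,2,4,5,6,7} {3}
Are 2 and 7 in the same component? yes

Answer: yes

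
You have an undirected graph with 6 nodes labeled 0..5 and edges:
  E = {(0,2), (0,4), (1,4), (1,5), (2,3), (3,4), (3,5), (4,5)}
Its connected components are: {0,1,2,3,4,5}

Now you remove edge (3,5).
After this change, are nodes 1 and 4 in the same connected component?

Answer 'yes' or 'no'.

Initial components: {0,1,2,3,4,5}
Removing edge (3,5): not a bridge — component count unchanged at 1.
New components: {0,1,2,3,4,5}
Are 1 and 4 in the same component? yes

Answer: yes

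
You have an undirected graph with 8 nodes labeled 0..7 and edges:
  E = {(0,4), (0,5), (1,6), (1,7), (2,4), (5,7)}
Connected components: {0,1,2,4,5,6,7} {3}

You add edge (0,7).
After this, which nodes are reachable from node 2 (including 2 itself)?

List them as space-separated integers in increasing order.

Answer: 0 1 2 4 5 6 7

Derivation:
Before: nodes reachable from 2: {0,1,2,4,5,6,7}
Adding (0,7): both endpoints already in same component. Reachability from 2 unchanged.
After: nodes reachable from 2: {0,1,2,4,5,6,7}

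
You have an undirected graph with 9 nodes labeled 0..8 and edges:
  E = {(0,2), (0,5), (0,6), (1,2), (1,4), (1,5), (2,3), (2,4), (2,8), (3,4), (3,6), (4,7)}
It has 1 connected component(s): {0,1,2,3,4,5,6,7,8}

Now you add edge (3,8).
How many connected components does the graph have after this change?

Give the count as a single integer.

Answer: 1

Derivation:
Initial component count: 1
Add (3,8): endpoints already in same component. Count unchanged: 1.
New component count: 1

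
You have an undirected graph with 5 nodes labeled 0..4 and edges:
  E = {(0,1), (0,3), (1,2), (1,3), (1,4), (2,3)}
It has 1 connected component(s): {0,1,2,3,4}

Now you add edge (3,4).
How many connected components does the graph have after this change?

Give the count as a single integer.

Initial component count: 1
Add (3,4): endpoints already in same component. Count unchanged: 1.
New component count: 1

Answer: 1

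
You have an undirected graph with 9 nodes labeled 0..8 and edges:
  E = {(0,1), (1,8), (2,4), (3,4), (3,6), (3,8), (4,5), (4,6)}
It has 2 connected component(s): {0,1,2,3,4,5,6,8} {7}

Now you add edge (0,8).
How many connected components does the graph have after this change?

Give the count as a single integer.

Initial component count: 2
Add (0,8): endpoints already in same component. Count unchanged: 2.
New component count: 2

Answer: 2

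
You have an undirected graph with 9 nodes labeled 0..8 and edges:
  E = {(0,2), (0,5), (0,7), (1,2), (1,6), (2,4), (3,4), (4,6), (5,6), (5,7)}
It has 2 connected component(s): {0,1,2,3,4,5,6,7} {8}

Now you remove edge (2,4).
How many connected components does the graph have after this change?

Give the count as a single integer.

Answer: 2

Derivation:
Initial component count: 2
Remove (2,4): not a bridge. Count unchanged: 2.
  After removal, components: {0,1,2,3,4,5,6,7} {8}
New component count: 2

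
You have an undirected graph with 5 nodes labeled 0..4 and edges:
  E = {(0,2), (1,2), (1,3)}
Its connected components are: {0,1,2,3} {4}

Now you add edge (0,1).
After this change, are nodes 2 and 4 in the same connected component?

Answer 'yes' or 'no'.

Answer: no

Derivation:
Initial components: {0,1,2,3} {4}
Adding edge (0,1): both already in same component {0,1,2,3}. No change.
New components: {0,1,2,3} {4}
Are 2 and 4 in the same component? no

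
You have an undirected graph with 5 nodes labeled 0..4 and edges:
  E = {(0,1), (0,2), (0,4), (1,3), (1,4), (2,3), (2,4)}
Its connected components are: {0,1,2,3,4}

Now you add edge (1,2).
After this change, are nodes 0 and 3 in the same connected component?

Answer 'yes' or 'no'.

Initial components: {0,1,2,3,4}
Adding edge (1,2): both already in same component {0,1,2,3,4}. No change.
New components: {0,1,2,3,4}
Are 0 and 3 in the same component? yes

Answer: yes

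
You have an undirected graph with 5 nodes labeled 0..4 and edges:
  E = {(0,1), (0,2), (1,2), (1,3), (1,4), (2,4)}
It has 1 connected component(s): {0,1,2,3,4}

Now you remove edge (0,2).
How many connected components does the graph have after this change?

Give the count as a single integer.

Initial component count: 1
Remove (0,2): not a bridge. Count unchanged: 1.
  After removal, components: {0,1,2,3,4}
New component count: 1

Answer: 1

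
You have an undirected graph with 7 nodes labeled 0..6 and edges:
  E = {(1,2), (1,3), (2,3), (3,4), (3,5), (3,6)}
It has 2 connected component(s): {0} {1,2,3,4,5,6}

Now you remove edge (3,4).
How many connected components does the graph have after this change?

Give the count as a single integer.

Initial component count: 2
Remove (3,4): it was a bridge. Count increases: 2 -> 3.
  After removal, components: {0} {1,2,3,5,6} {4}
New component count: 3

Answer: 3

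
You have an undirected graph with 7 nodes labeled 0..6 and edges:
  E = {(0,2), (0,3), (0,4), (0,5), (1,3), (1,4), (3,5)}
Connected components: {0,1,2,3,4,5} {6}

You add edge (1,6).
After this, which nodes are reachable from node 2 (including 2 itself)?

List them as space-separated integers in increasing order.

Before: nodes reachable from 2: {0,1,2,3,4,5}
Adding (1,6): merges 2's component with another. Reachability grows.
After: nodes reachable from 2: {0,1,2,3,4,5,6}

Answer: 0 1 2 3 4 5 6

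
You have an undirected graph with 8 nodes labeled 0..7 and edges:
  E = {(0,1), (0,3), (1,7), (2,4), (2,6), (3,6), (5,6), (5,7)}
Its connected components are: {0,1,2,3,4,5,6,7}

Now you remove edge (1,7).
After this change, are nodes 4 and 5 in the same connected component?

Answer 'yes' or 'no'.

Initial components: {0,1,2,3,4,5,6,7}
Removing edge (1,7): not a bridge — component count unchanged at 1.
New components: {0,1,2,3,4,5,6,7}
Are 4 and 5 in the same component? yes

Answer: yes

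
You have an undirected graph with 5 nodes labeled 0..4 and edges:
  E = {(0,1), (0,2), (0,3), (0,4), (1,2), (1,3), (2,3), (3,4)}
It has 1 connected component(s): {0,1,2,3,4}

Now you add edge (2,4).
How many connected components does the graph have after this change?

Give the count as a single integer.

Initial component count: 1
Add (2,4): endpoints already in same component. Count unchanged: 1.
New component count: 1

Answer: 1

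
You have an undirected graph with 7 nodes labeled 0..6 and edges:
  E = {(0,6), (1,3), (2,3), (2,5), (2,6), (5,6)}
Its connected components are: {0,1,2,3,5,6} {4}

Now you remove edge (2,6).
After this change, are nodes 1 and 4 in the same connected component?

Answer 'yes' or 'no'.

Initial components: {0,1,2,3,5,6} {4}
Removing edge (2,6): not a bridge — component count unchanged at 2.
New components: {0,1,2,3,5,6} {4}
Are 1 and 4 in the same component? no

Answer: no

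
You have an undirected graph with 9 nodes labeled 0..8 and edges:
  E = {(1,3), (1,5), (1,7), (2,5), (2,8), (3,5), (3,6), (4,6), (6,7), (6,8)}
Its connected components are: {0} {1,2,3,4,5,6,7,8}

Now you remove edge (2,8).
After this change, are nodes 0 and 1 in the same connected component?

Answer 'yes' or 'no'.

Answer: no

Derivation:
Initial components: {0} {1,2,3,4,5,6,7,8}
Removing edge (2,8): not a bridge — component count unchanged at 2.
New components: {0} {1,2,3,4,5,6,7,8}
Are 0 and 1 in the same component? no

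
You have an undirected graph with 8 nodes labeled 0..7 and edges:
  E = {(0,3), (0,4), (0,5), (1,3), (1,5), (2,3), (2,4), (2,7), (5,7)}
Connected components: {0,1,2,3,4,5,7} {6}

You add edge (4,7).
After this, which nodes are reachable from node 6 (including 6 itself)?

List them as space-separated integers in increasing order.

Answer: 6

Derivation:
Before: nodes reachable from 6: {6}
Adding (4,7): both endpoints already in same component. Reachability from 6 unchanged.
After: nodes reachable from 6: {6}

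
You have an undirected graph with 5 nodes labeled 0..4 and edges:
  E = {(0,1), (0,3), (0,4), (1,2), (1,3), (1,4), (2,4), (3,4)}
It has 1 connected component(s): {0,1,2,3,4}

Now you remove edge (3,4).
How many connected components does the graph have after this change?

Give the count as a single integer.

Answer: 1

Derivation:
Initial component count: 1
Remove (3,4): not a bridge. Count unchanged: 1.
  After removal, components: {0,1,2,3,4}
New component count: 1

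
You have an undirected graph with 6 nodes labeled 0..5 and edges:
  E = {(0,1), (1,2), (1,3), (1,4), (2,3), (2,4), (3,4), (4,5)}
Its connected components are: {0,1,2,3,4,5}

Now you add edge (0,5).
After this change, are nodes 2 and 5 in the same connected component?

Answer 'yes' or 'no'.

Answer: yes

Derivation:
Initial components: {0,1,2,3,4,5}
Adding edge (0,5): both already in same component {0,1,2,3,4,5}. No change.
New components: {0,1,2,3,4,5}
Are 2 and 5 in the same component? yes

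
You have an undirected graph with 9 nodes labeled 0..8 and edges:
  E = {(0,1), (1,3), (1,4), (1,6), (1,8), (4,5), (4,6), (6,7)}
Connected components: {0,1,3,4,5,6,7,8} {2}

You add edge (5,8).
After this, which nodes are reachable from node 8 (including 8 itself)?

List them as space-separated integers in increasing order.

Answer: 0 1 3 4 5 6 7 8

Derivation:
Before: nodes reachable from 8: {0,1,3,4,5,6,7,8}
Adding (5,8): both endpoints already in same component. Reachability from 8 unchanged.
After: nodes reachable from 8: {0,1,3,4,5,6,7,8}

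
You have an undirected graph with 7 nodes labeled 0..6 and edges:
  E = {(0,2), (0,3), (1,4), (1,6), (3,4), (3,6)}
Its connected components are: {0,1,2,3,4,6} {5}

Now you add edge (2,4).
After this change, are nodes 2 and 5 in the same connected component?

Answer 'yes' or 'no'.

Answer: no

Derivation:
Initial components: {0,1,2,3,4,6} {5}
Adding edge (2,4): both already in same component {0,1,2,3,4,6}. No change.
New components: {0,1,2,3,4,6} {5}
Are 2 and 5 in the same component? no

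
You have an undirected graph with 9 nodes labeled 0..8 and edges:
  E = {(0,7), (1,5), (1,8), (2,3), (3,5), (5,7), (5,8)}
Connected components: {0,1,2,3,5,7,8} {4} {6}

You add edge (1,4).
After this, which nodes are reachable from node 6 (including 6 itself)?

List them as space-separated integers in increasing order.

Answer: 6

Derivation:
Before: nodes reachable from 6: {6}
Adding (1,4): merges two components, but neither contains 6. Reachability from 6 unchanged.
After: nodes reachable from 6: {6}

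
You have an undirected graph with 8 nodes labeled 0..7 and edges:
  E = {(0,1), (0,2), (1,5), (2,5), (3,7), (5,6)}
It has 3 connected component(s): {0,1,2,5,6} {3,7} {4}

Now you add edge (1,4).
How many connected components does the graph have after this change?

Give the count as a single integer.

Initial component count: 3
Add (1,4): merges two components. Count decreases: 3 -> 2.
New component count: 2

Answer: 2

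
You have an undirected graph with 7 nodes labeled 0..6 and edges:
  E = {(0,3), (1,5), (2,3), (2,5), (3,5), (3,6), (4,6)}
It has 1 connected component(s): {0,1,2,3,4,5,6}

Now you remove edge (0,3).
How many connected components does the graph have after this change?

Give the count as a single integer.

Initial component count: 1
Remove (0,3): it was a bridge. Count increases: 1 -> 2.
  After removal, components: {0} {1,2,3,4,5,6}
New component count: 2

Answer: 2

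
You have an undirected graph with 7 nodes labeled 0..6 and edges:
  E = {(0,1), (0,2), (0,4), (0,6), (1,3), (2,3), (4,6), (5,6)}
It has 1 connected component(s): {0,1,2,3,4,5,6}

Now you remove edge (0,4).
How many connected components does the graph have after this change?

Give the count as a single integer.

Answer: 1

Derivation:
Initial component count: 1
Remove (0,4): not a bridge. Count unchanged: 1.
  After removal, components: {0,1,2,3,4,5,6}
New component count: 1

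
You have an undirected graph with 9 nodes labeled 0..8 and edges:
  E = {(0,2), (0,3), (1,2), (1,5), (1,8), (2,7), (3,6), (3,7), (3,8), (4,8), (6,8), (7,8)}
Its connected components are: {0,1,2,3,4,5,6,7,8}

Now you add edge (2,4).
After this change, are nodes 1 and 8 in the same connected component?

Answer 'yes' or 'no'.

Initial components: {0,1,2,3,4,5,6,7,8}
Adding edge (2,4): both already in same component {0,1,2,3,4,5,6,7,8}. No change.
New components: {0,1,2,3,4,5,6,7,8}
Are 1 and 8 in the same component? yes

Answer: yes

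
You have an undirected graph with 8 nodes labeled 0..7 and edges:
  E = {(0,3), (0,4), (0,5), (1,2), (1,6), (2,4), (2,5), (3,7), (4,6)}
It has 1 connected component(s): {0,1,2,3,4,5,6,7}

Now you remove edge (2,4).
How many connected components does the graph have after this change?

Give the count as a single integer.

Initial component count: 1
Remove (2,4): not a bridge. Count unchanged: 1.
  After removal, components: {0,1,2,3,4,5,6,7}
New component count: 1

Answer: 1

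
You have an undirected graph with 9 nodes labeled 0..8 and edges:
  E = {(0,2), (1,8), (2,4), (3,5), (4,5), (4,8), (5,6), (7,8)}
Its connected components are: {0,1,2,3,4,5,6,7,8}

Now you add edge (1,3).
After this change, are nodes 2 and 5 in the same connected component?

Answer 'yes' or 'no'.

Answer: yes

Derivation:
Initial components: {0,1,2,3,4,5,6,7,8}
Adding edge (1,3): both already in same component {0,1,2,3,4,5,6,7,8}. No change.
New components: {0,1,2,3,4,5,6,7,8}
Are 2 and 5 in the same component? yes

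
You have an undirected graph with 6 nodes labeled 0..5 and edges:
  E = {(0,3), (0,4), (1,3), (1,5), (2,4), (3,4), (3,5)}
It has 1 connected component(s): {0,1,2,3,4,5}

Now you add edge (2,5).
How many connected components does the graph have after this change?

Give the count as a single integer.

Answer: 1

Derivation:
Initial component count: 1
Add (2,5): endpoints already in same component. Count unchanged: 1.
New component count: 1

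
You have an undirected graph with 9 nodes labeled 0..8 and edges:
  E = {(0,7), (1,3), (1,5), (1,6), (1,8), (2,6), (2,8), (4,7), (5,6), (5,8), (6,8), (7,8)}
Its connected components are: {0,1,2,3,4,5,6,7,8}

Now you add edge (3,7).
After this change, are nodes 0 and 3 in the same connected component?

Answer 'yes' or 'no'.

Answer: yes

Derivation:
Initial components: {0,1,2,3,4,5,6,7,8}
Adding edge (3,7): both already in same component {0,1,2,3,4,5,6,7,8}. No change.
New components: {0,1,2,3,4,5,6,7,8}
Are 0 and 3 in the same component? yes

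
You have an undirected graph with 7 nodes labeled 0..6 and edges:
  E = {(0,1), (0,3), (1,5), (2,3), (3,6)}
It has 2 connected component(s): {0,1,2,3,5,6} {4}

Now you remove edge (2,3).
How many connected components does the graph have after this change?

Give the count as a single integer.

Answer: 3

Derivation:
Initial component count: 2
Remove (2,3): it was a bridge. Count increases: 2 -> 3.
  After removal, components: {0,1,3,5,6} {2} {4}
New component count: 3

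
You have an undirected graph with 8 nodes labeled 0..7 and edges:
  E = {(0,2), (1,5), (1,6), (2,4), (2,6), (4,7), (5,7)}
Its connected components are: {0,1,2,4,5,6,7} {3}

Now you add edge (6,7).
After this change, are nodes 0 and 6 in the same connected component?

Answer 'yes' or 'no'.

Initial components: {0,1,2,4,5,6,7} {3}
Adding edge (6,7): both already in same component {0,1,2,4,5,6,7}. No change.
New components: {0,1,2,4,5,6,7} {3}
Are 0 and 6 in the same component? yes

Answer: yes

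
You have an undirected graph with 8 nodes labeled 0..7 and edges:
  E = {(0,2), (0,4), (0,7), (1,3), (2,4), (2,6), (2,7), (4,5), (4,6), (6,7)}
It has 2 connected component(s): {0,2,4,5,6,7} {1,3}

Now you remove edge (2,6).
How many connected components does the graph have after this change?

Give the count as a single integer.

Initial component count: 2
Remove (2,6): not a bridge. Count unchanged: 2.
  After removal, components: {0,2,4,5,6,7} {1,3}
New component count: 2

Answer: 2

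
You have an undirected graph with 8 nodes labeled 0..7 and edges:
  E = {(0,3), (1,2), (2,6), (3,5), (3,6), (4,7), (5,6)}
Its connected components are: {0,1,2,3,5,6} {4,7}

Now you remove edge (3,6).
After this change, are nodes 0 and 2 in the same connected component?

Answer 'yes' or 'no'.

Answer: yes

Derivation:
Initial components: {0,1,2,3,5,6} {4,7}
Removing edge (3,6): not a bridge — component count unchanged at 2.
New components: {0,1,2,3,5,6} {4,7}
Are 0 and 2 in the same component? yes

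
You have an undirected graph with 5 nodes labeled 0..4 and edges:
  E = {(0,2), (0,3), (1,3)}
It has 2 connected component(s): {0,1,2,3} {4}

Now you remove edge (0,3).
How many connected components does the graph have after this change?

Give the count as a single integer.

Answer: 3

Derivation:
Initial component count: 2
Remove (0,3): it was a bridge. Count increases: 2 -> 3.
  After removal, components: {0,2} {1,3} {4}
New component count: 3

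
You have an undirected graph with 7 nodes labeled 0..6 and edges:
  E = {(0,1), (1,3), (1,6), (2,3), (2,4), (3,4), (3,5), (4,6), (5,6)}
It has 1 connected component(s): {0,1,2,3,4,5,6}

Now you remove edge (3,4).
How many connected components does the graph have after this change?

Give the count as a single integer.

Initial component count: 1
Remove (3,4): not a bridge. Count unchanged: 1.
  After removal, components: {0,1,2,3,4,5,6}
New component count: 1

Answer: 1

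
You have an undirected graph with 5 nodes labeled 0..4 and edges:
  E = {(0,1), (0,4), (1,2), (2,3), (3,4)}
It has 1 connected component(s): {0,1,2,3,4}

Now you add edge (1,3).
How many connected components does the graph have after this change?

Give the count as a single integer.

Answer: 1

Derivation:
Initial component count: 1
Add (1,3): endpoints already in same component. Count unchanged: 1.
New component count: 1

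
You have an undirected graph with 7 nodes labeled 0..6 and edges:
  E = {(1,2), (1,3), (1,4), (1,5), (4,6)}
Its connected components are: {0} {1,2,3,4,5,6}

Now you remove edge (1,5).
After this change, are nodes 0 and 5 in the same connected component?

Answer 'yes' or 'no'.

Answer: no

Derivation:
Initial components: {0} {1,2,3,4,5,6}
Removing edge (1,5): it was a bridge — component count 2 -> 3.
New components: {0} {1,2,3,4,6} {5}
Are 0 and 5 in the same component? no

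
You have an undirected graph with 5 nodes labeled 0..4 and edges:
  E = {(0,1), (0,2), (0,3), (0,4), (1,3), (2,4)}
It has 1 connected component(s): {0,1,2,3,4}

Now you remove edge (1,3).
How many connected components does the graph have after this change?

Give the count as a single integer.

Answer: 1

Derivation:
Initial component count: 1
Remove (1,3): not a bridge. Count unchanged: 1.
  After removal, components: {0,1,2,3,4}
New component count: 1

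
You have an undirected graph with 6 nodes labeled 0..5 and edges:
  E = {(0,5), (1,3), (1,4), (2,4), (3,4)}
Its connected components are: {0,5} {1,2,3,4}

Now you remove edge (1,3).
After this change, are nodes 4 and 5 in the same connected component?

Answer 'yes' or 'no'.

Answer: no

Derivation:
Initial components: {0,5} {1,2,3,4}
Removing edge (1,3): not a bridge — component count unchanged at 2.
New components: {0,5} {1,2,3,4}
Are 4 and 5 in the same component? no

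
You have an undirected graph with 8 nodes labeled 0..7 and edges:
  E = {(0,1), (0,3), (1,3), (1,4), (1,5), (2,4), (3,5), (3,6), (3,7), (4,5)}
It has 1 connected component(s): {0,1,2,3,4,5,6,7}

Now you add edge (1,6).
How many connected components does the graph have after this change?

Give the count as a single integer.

Initial component count: 1
Add (1,6): endpoints already in same component. Count unchanged: 1.
New component count: 1

Answer: 1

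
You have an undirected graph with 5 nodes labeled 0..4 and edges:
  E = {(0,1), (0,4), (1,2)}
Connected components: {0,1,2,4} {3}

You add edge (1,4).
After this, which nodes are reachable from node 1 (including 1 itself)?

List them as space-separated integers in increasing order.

Before: nodes reachable from 1: {0,1,2,4}
Adding (1,4): both endpoints already in same component. Reachability from 1 unchanged.
After: nodes reachable from 1: {0,1,2,4}

Answer: 0 1 2 4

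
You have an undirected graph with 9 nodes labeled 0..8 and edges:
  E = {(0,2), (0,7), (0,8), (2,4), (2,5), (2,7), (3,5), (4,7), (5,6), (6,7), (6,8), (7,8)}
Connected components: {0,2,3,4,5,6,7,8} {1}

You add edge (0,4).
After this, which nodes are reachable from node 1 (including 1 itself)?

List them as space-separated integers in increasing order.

Answer: 1

Derivation:
Before: nodes reachable from 1: {1}
Adding (0,4): both endpoints already in same component. Reachability from 1 unchanged.
After: nodes reachable from 1: {1}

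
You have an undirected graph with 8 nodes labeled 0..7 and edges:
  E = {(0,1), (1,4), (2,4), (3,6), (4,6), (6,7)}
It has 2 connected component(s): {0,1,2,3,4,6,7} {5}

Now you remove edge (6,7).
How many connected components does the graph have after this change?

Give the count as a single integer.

Answer: 3

Derivation:
Initial component count: 2
Remove (6,7): it was a bridge. Count increases: 2 -> 3.
  After removal, components: {0,1,2,3,4,6} {5} {7}
New component count: 3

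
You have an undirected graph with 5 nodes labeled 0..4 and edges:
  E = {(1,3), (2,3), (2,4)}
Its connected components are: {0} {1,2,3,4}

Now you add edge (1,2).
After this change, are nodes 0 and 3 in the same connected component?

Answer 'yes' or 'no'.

Answer: no

Derivation:
Initial components: {0} {1,2,3,4}
Adding edge (1,2): both already in same component {1,2,3,4}. No change.
New components: {0} {1,2,3,4}
Are 0 and 3 in the same component? no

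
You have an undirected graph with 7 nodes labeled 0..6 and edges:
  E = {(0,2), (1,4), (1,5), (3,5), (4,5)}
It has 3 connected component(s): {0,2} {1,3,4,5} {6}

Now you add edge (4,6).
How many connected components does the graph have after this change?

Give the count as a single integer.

Initial component count: 3
Add (4,6): merges two components. Count decreases: 3 -> 2.
New component count: 2

Answer: 2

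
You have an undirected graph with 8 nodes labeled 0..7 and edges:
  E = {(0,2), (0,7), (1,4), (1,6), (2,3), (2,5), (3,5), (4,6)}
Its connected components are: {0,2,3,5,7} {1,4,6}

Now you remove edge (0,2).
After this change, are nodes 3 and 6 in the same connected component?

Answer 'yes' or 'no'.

Initial components: {0,2,3,5,7} {1,4,6}
Removing edge (0,2): it was a bridge — component count 2 -> 3.
New components: {0,7} {1,4,6} {2,3,5}
Are 3 and 6 in the same component? no

Answer: no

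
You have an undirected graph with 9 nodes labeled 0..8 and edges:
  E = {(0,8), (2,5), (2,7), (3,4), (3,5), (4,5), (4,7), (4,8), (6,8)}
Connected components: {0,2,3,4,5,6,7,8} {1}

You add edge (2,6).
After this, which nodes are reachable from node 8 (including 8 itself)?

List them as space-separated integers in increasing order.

Answer: 0 2 3 4 5 6 7 8

Derivation:
Before: nodes reachable from 8: {0,2,3,4,5,6,7,8}
Adding (2,6): both endpoints already in same component. Reachability from 8 unchanged.
After: nodes reachable from 8: {0,2,3,4,5,6,7,8}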